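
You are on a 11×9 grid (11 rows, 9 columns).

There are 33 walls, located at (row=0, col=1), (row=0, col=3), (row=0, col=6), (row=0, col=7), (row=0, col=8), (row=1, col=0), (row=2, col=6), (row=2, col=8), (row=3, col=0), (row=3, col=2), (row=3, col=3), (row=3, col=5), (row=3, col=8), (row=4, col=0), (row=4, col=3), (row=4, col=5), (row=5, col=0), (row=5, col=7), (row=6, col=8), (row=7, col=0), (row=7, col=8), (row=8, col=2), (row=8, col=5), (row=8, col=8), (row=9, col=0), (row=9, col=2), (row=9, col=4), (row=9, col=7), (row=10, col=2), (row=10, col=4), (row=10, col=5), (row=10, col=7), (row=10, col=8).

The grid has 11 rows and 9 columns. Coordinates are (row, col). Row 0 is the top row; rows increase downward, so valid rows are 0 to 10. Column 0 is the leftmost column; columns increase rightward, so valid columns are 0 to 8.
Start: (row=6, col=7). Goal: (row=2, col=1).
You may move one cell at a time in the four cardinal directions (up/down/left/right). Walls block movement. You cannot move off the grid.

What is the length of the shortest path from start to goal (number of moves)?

BFS from (row=6, col=7) until reaching (row=2, col=1):
  Distance 0: (row=6, col=7)
  Distance 1: (row=6, col=6), (row=7, col=7)
  Distance 2: (row=5, col=6), (row=6, col=5), (row=7, col=6), (row=8, col=7)
  Distance 3: (row=4, col=6), (row=5, col=5), (row=6, col=4), (row=7, col=5), (row=8, col=6)
  Distance 4: (row=3, col=6), (row=4, col=7), (row=5, col=4), (row=6, col=3), (row=7, col=4), (row=9, col=6)
  Distance 5: (row=3, col=7), (row=4, col=4), (row=4, col=8), (row=5, col=3), (row=6, col=2), (row=7, col=3), (row=8, col=4), (row=9, col=5), (row=10, col=6)
  Distance 6: (row=2, col=7), (row=3, col=4), (row=5, col=2), (row=5, col=8), (row=6, col=1), (row=7, col=2), (row=8, col=3)
  Distance 7: (row=1, col=7), (row=2, col=4), (row=4, col=2), (row=5, col=1), (row=6, col=0), (row=7, col=1), (row=9, col=3)
  Distance 8: (row=1, col=4), (row=1, col=6), (row=1, col=8), (row=2, col=3), (row=2, col=5), (row=4, col=1), (row=8, col=1), (row=10, col=3)
  Distance 9: (row=0, col=4), (row=1, col=3), (row=1, col=5), (row=2, col=2), (row=3, col=1), (row=8, col=0), (row=9, col=1)
  Distance 10: (row=0, col=5), (row=1, col=2), (row=2, col=1), (row=10, col=1)  <- goal reached here
One shortest path (10 moves): (row=6, col=7) -> (row=6, col=6) -> (row=6, col=5) -> (row=6, col=4) -> (row=6, col=3) -> (row=6, col=2) -> (row=6, col=1) -> (row=5, col=1) -> (row=4, col=1) -> (row=3, col=1) -> (row=2, col=1)

Answer: Shortest path length: 10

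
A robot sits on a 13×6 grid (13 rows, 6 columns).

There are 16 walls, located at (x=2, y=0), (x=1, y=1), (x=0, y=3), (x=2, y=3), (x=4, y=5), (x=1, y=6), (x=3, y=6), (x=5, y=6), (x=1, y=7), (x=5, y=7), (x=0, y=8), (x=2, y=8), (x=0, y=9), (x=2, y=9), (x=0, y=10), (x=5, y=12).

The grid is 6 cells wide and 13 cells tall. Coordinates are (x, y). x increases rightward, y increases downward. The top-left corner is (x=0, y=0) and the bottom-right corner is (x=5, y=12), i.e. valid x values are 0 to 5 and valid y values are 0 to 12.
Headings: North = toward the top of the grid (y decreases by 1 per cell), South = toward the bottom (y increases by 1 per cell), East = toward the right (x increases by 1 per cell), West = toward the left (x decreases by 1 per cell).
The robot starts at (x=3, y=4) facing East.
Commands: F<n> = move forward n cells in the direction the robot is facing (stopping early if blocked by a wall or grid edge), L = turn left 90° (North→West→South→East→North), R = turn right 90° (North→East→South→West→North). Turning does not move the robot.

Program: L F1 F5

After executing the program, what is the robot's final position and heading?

Start: (x=3, y=4), facing East
  L: turn left, now facing North
  F1: move forward 1, now at (x=3, y=3)
  F5: move forward 3/5 (blocked), now at (x=3, y=0)
Final: (x=3, y=0), facing North

Answer: Final position: (x=3, y=0), facing North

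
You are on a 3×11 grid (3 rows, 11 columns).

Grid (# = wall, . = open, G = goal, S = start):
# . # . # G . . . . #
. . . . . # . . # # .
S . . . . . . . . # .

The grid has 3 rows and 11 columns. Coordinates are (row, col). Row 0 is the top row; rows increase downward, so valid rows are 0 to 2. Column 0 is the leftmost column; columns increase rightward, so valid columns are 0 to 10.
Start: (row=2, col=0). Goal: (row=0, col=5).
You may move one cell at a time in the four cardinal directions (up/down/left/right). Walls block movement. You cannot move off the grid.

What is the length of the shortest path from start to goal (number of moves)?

BFS from (row=2, col=0) until reaching (row=0, col=5):
  Distance 0: (row=2, col=0)
  Distance 1: (row=1, col=0), (row=2, col=1)
  Distance 2: (row=1, col=1), (row=2, col=2)
  Distance 3: (row=0, col=1), (row=1, col=2), (row=2, col=3)
  Distance 4: (row=1, col=3), (row=2, col=4)
  Distance 5: (row=0, col=3), (row=1, col=4), (row=2, col=5)
  Distance 6: (row=2, col=6)
  Distance 7: (row=1, col=6), (row=2, col=7)
  Distance 8: (row=0, col=6), (row=1, col=7), (row=2, col=8)
  Distance 9: (row=0, col=5), (row=0, col=7)  <- goal reached here
One shortest path (9 moves): (row=2, col=0) -> (row=2, col=1) -> (row=2, col=2) -> (row=2, col=3) -> (row=2, col=4) -> (row=2, col=5) -> (row=2, col=6) -> (row=1, col=6) -> (row=0, col=6) -> (row=0, col=5)

Answer: Shortest path length: 9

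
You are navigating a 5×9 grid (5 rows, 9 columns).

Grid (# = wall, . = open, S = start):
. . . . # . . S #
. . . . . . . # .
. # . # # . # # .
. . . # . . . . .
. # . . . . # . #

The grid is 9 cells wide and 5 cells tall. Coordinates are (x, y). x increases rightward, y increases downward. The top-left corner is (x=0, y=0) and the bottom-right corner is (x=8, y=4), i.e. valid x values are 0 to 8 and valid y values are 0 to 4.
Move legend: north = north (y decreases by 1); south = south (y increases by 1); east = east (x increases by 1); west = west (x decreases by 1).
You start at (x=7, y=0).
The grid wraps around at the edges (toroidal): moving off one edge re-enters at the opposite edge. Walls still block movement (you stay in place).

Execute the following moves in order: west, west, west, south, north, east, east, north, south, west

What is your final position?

Start: (x=7, y=0)
  west (west): (x=7, y=0) -> (x=6, y=0)
  west (west): (x=6, y=0) -> (x=5, y=0)
  west (west): blocked, stay at (x=5, y=0)
  south (south): (x=5, y=0) -> (x=5, y=1)
  north (north): (x=5, y=1) -> (x=5, y=0)
  east (east): (x=5, y=0) -> (x=6, y=0)
  east (east): (x=6, y=0) -> (x=7, y=0)
  north (north): (x=7, y=0) -> (x=7, y=4)
  south (south): (x=7, y=4) -> (x=7, y=0)
  west (west): (x=7, y=0) -> (x=6, y=0)
Final: (x=6, y=0)

Answer: Final position: (x=6, y=0)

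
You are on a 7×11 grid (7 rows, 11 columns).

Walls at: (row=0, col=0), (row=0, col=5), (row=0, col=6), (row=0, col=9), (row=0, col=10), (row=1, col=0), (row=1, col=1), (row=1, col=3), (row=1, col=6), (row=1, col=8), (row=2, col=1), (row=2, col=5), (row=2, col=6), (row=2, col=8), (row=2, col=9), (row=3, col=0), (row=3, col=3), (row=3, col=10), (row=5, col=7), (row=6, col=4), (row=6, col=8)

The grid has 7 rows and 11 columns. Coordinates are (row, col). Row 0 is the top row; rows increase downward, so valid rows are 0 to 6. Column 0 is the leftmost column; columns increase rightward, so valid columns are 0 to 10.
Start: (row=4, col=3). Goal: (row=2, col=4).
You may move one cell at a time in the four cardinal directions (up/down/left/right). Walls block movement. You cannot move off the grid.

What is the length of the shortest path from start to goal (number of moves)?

Answer: Shortest path length: 3

Derivation:
BFS from (row=4, col=3) until reaching (row=2, col=4):
  Distance 0: (row=4, col=3)
  Distance 1: (row=4, col=2), (row=4, col=4), (row=5, col=3)
  Distance 2: (row=3, col=2), (row=3, col=4), (row=4, col=1), (row=4, col=5), (row=5, col=2), (row=5, col=4), (row=6, col=3)
  Distance 3: (row=2, col=2), (row=2, col=4), (row=3, col=1), (row=3, col=5), (row=4, col=0), (row=4, col=6), (row=5, col=1), (row=5, col=5), (row=6, col=2)  <- goal reached here
One shortest path (3 moves): (row=4, col=3) -> (row=4, col=4) -> (row=3, col=4) -> (row=2, col=4)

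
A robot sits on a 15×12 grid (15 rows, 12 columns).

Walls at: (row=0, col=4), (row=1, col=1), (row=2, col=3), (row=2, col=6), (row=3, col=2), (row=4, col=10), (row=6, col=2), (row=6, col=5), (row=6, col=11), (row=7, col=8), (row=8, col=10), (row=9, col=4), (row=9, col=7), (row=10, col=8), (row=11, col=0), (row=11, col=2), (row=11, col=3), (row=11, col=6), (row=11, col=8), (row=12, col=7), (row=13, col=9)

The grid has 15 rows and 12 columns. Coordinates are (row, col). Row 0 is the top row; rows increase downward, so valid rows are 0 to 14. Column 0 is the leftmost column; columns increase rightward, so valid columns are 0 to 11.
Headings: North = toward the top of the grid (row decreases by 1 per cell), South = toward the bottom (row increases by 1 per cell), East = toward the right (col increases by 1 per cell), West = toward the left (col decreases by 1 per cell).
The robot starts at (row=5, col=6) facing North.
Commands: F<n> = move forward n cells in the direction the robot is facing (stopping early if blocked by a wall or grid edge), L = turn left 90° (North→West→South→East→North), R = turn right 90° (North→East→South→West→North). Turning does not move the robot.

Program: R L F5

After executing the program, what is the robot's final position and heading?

Start: (row=5, col=6), facing North
  R: turn right, now facing East
  L: turn left, now facing North
  F5: move forward 2/5 (blocked), now at (row=3, col=6)
Final: (row=3, col=6), facing North

Answer: Final position: (row=3, col=6), facing North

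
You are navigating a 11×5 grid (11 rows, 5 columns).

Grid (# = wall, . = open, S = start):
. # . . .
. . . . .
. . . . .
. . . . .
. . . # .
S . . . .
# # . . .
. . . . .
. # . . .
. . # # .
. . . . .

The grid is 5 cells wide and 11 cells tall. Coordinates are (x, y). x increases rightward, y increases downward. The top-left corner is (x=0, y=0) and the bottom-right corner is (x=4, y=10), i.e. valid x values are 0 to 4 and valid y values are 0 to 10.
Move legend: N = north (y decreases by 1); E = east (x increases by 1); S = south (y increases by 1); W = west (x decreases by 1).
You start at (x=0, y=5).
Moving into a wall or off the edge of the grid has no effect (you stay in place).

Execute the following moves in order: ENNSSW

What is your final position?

Start: (x=0, y=5)
  E (east): (x=0, y=5) -> (x=1, y=5)
  N (north): (x=1, y=5) -> (x=1, y=4)
  N (north): (x=1, y=4) -> (x=1, y=3)
  S (south): (x=1, y=3) -> (x=1, y=4)
  S (south): (x=1, y=4) -> (x=1, y=5)
  W (west): (x=1, y=5) -> (x=0, y=5)
Final: (x=0, y=5)

Answer: Final position: (x=0, y=5)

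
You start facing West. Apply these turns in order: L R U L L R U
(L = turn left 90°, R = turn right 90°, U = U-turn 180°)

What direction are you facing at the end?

Answer: Final heading: South

Derivation:
Start: West
  L (left (90° counter-clockwise)) -> South
  R (right (90° clockwise)) -> West
  U (U-turn (180°)) -> East
  L (left (90° counter-clockwise)) -> North
  L (left (90° counter-clockwise)) -> West
  R (right (90° clockwise)) -> North
  U (U-turn (180°)) -> South
Final: South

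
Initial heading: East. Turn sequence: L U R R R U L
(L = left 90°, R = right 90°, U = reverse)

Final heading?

Answer: Final heading: South

Derivation:
Start: East
  L (left (90° counter-clockwise)) -> North
  U (U-turn (180°)) -> South
  R (right (90° clockwise)) -> West
  R (right (90° clockwise)) -> North
  R (right (90° clockwise)) -> East
  U (U-turn (180°)) -> West
  L (left (90° counter-clockwise)) -> South
Final: South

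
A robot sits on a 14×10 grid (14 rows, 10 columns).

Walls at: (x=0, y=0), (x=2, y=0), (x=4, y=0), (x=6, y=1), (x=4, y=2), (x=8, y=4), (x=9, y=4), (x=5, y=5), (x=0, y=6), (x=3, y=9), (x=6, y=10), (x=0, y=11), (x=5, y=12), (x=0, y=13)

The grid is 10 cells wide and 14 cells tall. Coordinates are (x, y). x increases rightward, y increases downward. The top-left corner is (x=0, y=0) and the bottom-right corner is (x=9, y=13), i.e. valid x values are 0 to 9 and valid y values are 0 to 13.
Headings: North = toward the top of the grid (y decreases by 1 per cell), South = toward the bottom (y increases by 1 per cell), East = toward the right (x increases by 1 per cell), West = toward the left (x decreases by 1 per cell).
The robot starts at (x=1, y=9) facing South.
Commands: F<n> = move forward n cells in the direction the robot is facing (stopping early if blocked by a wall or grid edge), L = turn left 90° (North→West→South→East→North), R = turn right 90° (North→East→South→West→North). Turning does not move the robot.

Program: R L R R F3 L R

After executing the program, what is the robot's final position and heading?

Answer: Final position: (x=1, y=6), facing North

Derivation:
Start: (x=1, y=9), facing South
  R: turn right, now facing West
  L: turn left, now facing South
  R: turn right, now facing West
  R: turn right, now facing North
  F3: move forward 3, now at (x=1, y=6)
  L: turn left, now facing West
  R: turn right, now facing North
Final: (x=1, y=6), facing North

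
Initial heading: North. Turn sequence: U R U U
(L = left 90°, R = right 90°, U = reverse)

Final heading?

Answer: Final heading: West

Derivation:
Start: North
  U (U-turn (180°)) -> South
  R (right (90° clockwise)) -> West
  U (U-turn (180°)) -> East
  U (U-turn (180°)) -> West
Final: West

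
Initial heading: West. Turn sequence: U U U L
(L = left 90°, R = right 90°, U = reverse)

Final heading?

Start: West
  U (U-turn (180°)) -> East
  U (U-turn (180°)) -> West
  U (U-turn (180°)) -> East
  L (left (90° counter-clockwise)) -> North
Final: North

Answer: Final heading: North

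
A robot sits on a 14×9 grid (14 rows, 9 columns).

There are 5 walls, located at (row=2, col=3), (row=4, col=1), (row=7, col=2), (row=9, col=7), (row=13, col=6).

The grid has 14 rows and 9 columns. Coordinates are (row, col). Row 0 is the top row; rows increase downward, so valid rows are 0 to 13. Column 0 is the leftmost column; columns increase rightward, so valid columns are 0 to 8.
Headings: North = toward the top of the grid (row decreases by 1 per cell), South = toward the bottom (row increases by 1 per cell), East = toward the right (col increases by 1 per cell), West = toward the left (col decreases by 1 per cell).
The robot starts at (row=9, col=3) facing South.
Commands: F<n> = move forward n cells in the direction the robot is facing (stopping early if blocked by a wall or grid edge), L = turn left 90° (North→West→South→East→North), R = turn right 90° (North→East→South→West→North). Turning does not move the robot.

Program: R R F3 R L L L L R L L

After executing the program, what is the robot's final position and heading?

Answer: Final position: (row=6, col=3), facing North

Derivation:
Start: (row=9, col=3), facing South
  R: turn right, now facing West
  R: turn right, now facing North
  F3: move forward 3, now at (row=6, col=3)
  R: turn right, now facing East
  L: turn left, now facing North
  L: turn left, now facing West
  L: turn left, now facing South
  L: turn left, now facing East
  R: turn right, now facing South
  L: turn left, now facing East
  L: turn left, now facing North
Final: (row=6, col=3), facing North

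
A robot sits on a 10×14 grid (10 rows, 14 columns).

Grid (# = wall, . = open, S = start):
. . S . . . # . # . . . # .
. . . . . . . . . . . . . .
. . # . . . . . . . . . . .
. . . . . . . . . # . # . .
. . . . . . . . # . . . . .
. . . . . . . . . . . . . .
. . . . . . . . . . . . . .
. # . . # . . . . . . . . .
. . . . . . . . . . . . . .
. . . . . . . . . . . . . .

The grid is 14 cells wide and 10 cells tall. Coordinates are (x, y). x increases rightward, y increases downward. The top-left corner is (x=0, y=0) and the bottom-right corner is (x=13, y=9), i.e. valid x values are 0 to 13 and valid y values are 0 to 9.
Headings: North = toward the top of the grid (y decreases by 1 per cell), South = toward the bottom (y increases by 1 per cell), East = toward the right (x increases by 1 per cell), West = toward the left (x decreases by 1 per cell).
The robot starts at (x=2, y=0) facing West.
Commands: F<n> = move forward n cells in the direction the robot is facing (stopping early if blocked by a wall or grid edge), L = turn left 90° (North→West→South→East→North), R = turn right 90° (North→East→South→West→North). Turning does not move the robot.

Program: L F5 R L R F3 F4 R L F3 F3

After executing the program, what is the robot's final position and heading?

Start: (x=2, y=0), facing West
  L: turn left, now facing South
  F5: move forward 1/5 (blocked), now at (x=2, y=1)
  R: turn right, now facing West
  L: turn left, now facing South
  R: turn right, now facing West
  F3: move forward 2/3 (blocked), now at (x=0, y=1)
  F4: move forward 0/4 (blocked), now at (x=0, y=1)
  R: turn right, now facing North
  L: turn left, now facing West
  F3: move forward 0/3 (blocked), now at (x=0, y=1)
  F3: move forward 0/3 (blocked), now at (x=0, y=1)
Final: (x=0, y=1), facing West

Answer: Final position: (x=0, y=1), facing West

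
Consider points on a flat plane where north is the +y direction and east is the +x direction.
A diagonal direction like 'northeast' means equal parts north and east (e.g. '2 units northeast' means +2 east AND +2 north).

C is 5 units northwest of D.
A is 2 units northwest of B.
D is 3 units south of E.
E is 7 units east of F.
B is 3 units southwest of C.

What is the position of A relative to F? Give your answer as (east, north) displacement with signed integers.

Place F at the origin (east=0, north=0).
  E is 7 units east of F: delta (east=+7, north=+0); E at (east=7, north=0).
  D is 3 units south of E: delta (east=+0, north=-3); D at (east=7, north=-3).
  C is 5 units northwest of D: delta (east=-5, north=+5); C at (east=2, north=2).
  B is 3 units southwest of C: delta (east=-3, north=-3); B at (east=-1, north=-1).
  A is 2 units northwest of B: delta (east=-2, north=+2); A at (east=-3, north=1).
Therefore A relative to F: (east=-3, north=1).

Answer: A is at (east=-3, north=1) relative to F.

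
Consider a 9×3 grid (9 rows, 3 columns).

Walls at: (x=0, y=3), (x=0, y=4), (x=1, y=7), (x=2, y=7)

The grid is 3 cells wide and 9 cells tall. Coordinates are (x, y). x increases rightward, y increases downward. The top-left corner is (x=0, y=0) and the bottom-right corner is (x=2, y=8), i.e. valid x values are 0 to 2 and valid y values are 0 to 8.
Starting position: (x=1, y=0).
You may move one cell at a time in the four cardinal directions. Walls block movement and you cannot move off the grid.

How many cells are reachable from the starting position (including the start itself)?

BFS flood-fill from (x=1, y=0):
  Distance 0: (x=1, y=0)
  Distance 1: (x=0, y=0), (x=2, y=0), (x=1, y=1)
  Distance 2: (x=0, y=1), (x=2, y=1), (x=1, y=2)
  Distance 3: (x=0, y=2), (x=2, y=2), (x=1, y=3)
  Distance 4: (x=2, y=3), (x=1, y=4)
  Distance 5: (x=2, y=4), (x=1, y=5)
  Distance 6: (x=0, y=5), (x=2, y=5), (x=1, y=6)
  Distance 7: (x=0, y=6), (x=2, y=6)
  Distance 8: (x=0, y=7)
  Distance 9: (x=0, y=8)
  Distance 10: (x=1, y=8)
  Distance 11: (x=2, y=8)
Total reachable: 23 (grid has 23 open cells total)

Answer: Reachable cells: 23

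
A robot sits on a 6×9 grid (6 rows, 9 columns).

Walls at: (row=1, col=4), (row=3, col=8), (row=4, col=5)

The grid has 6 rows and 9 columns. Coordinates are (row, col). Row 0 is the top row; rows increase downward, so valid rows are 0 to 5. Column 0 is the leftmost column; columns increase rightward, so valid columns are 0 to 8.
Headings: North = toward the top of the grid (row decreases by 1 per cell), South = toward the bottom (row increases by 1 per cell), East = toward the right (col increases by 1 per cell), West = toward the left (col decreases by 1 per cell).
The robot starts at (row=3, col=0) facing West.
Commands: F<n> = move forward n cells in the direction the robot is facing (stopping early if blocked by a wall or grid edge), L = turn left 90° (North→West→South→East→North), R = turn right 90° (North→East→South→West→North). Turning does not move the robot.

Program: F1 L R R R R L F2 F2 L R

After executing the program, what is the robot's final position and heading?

Answer: Final position: (row=3, col=4), facing East

Derivation:
Start: (row=3, col=0), facing West
  F1: move forward 0/1 (blocked), now at (row=3, col=0)
  L: turn left, now facing South
  R: turn right, now facing West
  R: turn right, now facing North
  R: turn right, now facing East
  R: turn right, now facing South
  L: turn left, now facing East
  F2: move forward 2, now at (row=3, col=2)
  F2: move forward 2, now at (row=3, col=4)
  L: turn left, now facing North
  R: turn right, now facing East
Final: (row=3, col=4), facing East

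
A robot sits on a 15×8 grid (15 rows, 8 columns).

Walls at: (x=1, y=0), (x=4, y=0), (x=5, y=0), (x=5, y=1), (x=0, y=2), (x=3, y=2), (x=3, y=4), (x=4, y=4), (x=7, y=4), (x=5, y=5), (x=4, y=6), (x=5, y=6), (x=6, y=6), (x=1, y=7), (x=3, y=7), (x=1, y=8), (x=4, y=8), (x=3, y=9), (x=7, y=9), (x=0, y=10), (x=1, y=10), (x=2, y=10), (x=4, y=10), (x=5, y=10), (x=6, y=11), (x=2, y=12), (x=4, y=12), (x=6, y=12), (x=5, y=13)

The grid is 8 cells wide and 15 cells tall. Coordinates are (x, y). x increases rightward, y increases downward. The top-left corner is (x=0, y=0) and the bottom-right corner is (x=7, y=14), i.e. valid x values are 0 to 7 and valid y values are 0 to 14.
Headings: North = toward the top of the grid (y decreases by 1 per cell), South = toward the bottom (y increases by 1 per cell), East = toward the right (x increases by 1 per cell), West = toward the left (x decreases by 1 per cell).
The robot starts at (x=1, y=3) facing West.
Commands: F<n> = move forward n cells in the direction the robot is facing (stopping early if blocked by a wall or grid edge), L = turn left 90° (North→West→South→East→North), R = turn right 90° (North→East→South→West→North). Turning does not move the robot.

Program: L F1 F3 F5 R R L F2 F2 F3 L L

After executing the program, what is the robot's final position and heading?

Answer: Final position: (x=0, y=6), facing East

Derivation:
Start: (x=1, y=3), facing West
  L: turn left, now facing South
  F1: move forward 1, now at (x=1, y=4)
  F3: move forward 2/3 (blocked), now at (x=1, y=6)
  F5: move forward 0/5 (blocked), now at (x=1, y=6)
  R: turn right, now facing West
  R: turn right, now facing North
  L: turn left, now facing West
  F2: move forward 1/2 (blocked), now at (x=0, y=6)
  F2: move forward 0/2 (blocked), now at (x=0, y=6)
  F3: move forward 0/3 (blocked), now at (x=0, y=6)
  L: turn left, now facing South
  L: turn left, now facing East
Final: (x=0, y=6), facing East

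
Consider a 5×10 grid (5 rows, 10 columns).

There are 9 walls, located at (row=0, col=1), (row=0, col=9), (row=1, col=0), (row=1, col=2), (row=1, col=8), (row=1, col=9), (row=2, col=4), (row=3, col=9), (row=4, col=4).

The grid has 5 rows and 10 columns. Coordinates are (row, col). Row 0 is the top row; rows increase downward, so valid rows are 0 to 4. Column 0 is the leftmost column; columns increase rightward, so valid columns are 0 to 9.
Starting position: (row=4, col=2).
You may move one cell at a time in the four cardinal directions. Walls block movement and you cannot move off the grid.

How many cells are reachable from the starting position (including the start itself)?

Answer: Reachable cells: 40

Derivation:
BFS flood-fill from (row=4, col=2):
  Distance 0: (row=4, col=2)
  Distance 1: (row=3, col=2), (row=4, col=1), (row=4, col=3)
  Distance 2: (row=2, col=2), (row=3, col=1), (row=3, col=3), (row=4, col=0)
  Distance 3: (row=2, col=1), (row=2, col=3), (row=3, col=0), (row=3, col=4)
  Distance 4: (row=1, col=1), (row=1, col=3), (row=2, col=0), (row=3, col=5)
  Distance 5: (row=0, col=3), (row=1, col=4), (row=2, col=5), (row=3, col=6), (row=4, col=5)
  Distance 6: (row=0, col=2), (row=0, col=4), (row=1, col=5), (row=2, col=6), (row=3, col=7), (row=4, col=6)
  Distance 7: (row=0, col=5), (row=1, col=6), (row=2, col=7), (row=3, col=8), (row=4, col=7)
  Distance 8: (row=0, col=6), (row=1, col=7), (row=2, col=8), (row=4, col=8)
  Distance 9: (row=0, col=7), (row=2, col=9), (row=4, col=9)
  Distance 10: (row=0, col=8)
Total reachable: 40 (grid has 41 open cells total)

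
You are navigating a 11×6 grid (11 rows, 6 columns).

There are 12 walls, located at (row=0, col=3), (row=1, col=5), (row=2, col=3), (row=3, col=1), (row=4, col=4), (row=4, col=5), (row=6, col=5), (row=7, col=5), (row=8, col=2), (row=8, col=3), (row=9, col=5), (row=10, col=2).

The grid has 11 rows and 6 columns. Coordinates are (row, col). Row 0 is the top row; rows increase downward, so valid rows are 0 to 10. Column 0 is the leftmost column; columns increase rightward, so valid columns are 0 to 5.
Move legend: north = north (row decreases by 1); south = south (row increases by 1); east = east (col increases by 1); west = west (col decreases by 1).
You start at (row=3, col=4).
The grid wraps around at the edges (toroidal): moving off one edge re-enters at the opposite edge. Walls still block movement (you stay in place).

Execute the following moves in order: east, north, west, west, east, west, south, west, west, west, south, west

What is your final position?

Answer: Final position: (row=4, col=1)

Derivation:
Start: (row=3, col=4)
  east (east): (row=3, col=4) -> (row=3, col=5)
  north (north): (row=3, col=5) -> (row=2, col=5)
  west (west): (row=2, col=5) -> (row=2, col=4)
  west (west): blocked, stay at (row=2, col=4)
  east (east): (row=2, col=4) -> (row=2, col=5)
  west (west): (row=2, col=5) -> (row=2, col=4)
  south (south): (row=2, col=4) -> (row=3, col=4)
  west (west): (row=3, col=4) -> (row=3, col=3)
  west (west): (row=3, col=3) -> (row=3, col=2)
  west (west): blocked, stay at (row=3, col=2)
  south (south): (row=3, col=2) -> (row=4, col=2)
  west (west): (row=4, col=2) -> (row=4, col=1)
Final: (row=4, col=1)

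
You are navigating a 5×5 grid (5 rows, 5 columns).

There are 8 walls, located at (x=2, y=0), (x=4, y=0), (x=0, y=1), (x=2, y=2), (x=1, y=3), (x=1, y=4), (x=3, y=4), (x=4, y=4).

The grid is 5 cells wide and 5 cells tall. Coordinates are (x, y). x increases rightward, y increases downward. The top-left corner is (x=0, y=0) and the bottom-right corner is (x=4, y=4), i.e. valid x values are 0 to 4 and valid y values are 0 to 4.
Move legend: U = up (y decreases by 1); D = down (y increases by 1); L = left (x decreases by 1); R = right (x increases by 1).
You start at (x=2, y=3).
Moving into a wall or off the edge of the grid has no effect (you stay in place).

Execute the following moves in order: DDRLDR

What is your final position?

Answer: Final position: (x=2, y=4)

Derivation:
Start: (x=2, y=3)
  D (down): (x=2, y=3) -> (x=2, y=4)
  D (down): blocked, stay at (x=2, y=4)
  R (right): blocked, stay at (x=2, y=4)
  L (left): blocked, stay at (x=2, y=4)
  D (down): blocked, stay at (x=2, y=4)
  R (right): blocked, stay at (x=2, y=4)
Final: (x=2, y=4)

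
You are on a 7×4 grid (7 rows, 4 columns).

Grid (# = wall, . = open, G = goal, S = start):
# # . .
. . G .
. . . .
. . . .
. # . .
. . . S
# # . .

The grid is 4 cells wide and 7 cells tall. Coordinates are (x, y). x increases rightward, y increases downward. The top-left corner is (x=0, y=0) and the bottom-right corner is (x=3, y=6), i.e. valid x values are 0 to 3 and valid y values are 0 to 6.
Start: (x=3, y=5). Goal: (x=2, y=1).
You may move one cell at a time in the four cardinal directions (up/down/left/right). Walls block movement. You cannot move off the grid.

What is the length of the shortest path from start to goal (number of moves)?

BFS from (x=3, y=5) until reaching (x=2, y=1):
  Distance 0: (x=3, y=5)
  Distance 1: (x=3, y=4), (x=2, y=5), (x=3, y=6)
  Distance 2: (x=3, y=3), (x=2, y=4), (x=1, y=5), (x=2, y=6)
  Distance 3: (x=3, y=2), (x=2, y=3), (x=0, y=5)
  Distance 4: (x=3, y=1), (x=2, y=2), (x=1, y=3), (x=0, y=4)
  Distance 5: (x=3, y=0), (x=2, y=1), (x=1, y=2), (x=0, y=3)  <- goal reached here
One shortest path (5 moves): (x=3, y=5) -> (x=2, y=5) -> (x=2, y=4) -> (x=2, y=3) -> (x=2, y=2) -> (x=2, y=1)

Answer: Shortest path length: 5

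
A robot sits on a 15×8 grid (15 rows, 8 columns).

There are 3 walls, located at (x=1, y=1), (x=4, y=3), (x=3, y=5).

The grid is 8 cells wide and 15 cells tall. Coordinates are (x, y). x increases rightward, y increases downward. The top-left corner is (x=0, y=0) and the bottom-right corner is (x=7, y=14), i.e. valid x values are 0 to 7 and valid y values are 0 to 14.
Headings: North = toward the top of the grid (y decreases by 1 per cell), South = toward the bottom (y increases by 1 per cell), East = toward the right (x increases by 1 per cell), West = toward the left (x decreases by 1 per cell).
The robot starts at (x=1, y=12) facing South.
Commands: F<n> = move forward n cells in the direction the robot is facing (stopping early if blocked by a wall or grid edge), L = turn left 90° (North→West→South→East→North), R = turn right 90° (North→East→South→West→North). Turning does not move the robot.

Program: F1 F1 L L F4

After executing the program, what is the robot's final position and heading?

Answer: Final position: (x=1, y=10), facing North

Derivation:
Start: (x=1, y=12), facing South
  F1: move forward 1, now at (x=1, y=13)
  F1: move forward 1, now at (x=1, y=14)
  L: turn left, now facing East
  L: turn left, now facing North
  F4: move forward 4, now at (x=1, y=10)
Final: (x=1, y=10), facing North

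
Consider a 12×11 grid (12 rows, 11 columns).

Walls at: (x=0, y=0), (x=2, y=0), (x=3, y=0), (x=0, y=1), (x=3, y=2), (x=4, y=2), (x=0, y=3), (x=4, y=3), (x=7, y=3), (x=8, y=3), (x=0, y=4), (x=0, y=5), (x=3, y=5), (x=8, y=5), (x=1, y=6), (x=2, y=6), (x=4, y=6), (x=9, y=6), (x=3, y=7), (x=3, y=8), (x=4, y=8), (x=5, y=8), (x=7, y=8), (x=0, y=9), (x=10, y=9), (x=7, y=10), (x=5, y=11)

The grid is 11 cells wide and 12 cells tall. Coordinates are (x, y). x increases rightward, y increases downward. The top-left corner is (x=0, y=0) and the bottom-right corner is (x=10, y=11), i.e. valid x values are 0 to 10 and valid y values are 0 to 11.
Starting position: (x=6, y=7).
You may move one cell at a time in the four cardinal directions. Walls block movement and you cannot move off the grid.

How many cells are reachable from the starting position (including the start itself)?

Answer: Reachable cells: 104

Derivation:
BFS flood-fill from (x=6, y=7):
  Distance 0: (x=6, y=7)
  Distance 1: (x=6, y=6), (x=5, y=7), (x=7, y=7), (x=6, y=8)
  Distance 2: (x=6, y=5), (x=5, y=6), (x=7, y=6), (x=4, y=7), (x=8, y=7), (x=6, y=9)
  Distance 3: (x=6, y=4), (x=5, y=5), (x=7, y=5), (x=8, y=6), (x=9, y=7), (x=8, y=8), (x=5, y=9), (x=7, y=9), (x=6, y=10)
  Distance 4: (x=6, y=3), (x=5, y=4), (x=7, y=4), (x=4, y=5), (x=10, y=7), (x=9, y=8), (x=4, y=9), (x=8, y=9), (x=5, y=10), (x=6, y=11)
  Distance 5: (x=6, y=2), (x=5, y=3), (x=4, y=4), (x=8, y=4), (x=10, y=6), (x=10, y=8), (x=3, y=9), (x=9, y=9), (x=4, y=10), (x=8, y=10), (x=7, y=11)
  Distance 6: (x=6, y=1), (x=5, y=2), (x=7, y=2), (x=3, y=4), (x=9, y=4), (x=10, y=5), (x=2, y=9), (x=3, y=10), (x=9, y=10), (x=4, y=11), (x=8, y=11)
  Distance 7: (x=6, y=0), (x=5, y=1), (x=7, y=1), (x=8, y=2), (x=3, y=3), (x=9, y=3), (x=2, y=4), (x=10, y=4), (x=9, y=5), (x=2, y=8), (x=1, y=9), (x=2, y=10), (x=10, y=10), (x=3, y=11), (x=9, y=11)
  Distance 8: (x=5, y=0), (x=7, y=0), (x=4, y=1), (x=8, y=1), (x=9, y=2), (x=2, y=3), (x=10, y=3), (x=1, y=4), (x=2, y=5), (x=2, y=7), (x=1, y=8), (x=1, y=10), (x=2, y=11), (x=10, y=11)
  Distance 9: (x=4, y=0), (x=8, y=0), (x=3, y=1), (x=9, y=1), (x=2, y=2), (x=10, y=2), (x=1, y=3), (x=1, y=5), (x=1, y=7), (x=0, y=8), (x=0, y=10), (x=1, y=11)
  Distance 10: (x=9, y=0), (x=2, y=1), (x=10, y=1), (x=1, y=2), (x=0, y=7), (x=0, y=11)
  Distance 11: (x=10, y=0), (x=1, y=1), (x=0, y=2), (x=0, y=6)
  Distance 12: (x=1, y=0)
Total reachable: 104 (grid has 105 open cells total)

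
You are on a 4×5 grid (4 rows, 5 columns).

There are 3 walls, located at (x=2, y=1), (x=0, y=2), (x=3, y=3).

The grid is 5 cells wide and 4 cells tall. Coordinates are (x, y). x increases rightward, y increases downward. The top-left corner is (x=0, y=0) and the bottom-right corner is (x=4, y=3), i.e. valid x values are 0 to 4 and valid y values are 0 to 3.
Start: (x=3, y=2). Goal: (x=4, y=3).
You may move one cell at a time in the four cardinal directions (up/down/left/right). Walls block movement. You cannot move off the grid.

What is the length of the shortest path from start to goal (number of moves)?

BFS from (x=3, y=2) until reaching (x=4, y=3):
  Distance 0: (x=3, y=2)
  Distance 1: (x=3, y=1), (x=2, y=2), (x=4, y=2)
  Distance 2: (x=3, y=0), (x=4, y=1), (x=1, y=2), (x=2, y=3), (x=4, y=3)  <- goal reached here
One shortest path (2 moves): (x=3, y=2) -> (x=4, y=2) -> (x=4, y=3)

Answer: Shortest path length: 2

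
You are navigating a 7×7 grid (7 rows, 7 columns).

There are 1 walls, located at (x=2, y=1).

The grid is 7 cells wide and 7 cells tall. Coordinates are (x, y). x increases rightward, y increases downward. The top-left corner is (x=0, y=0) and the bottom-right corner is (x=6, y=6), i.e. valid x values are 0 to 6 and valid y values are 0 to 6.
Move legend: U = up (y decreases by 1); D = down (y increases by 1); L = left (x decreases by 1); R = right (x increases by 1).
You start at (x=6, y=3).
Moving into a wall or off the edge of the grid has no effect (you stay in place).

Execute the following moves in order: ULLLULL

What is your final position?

Start: (x=6, y=3)
  U (up): (x=6, y=3) -> (x=6, y=2)
  L (left): (x=6, y=2) -> (x=5, y=2)
  L (left): (x=5, y=2) -> (x=4, y=2)
  L (left): (x=4, y=2) -> (x=3, y=2)
  U (up): (x=3, y=2) -> (x=3, y=1)
  L (left): blocked, stay at (x=3, y=1)
  L (left): blocked, stay at (x=3, y=1)
Final: (x=3, y=1)

Answer: Final position: (x=3, y=1)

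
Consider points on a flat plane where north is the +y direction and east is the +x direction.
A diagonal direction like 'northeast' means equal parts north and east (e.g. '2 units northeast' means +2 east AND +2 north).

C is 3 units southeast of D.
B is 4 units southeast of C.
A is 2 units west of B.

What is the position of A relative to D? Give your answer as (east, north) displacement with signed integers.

Answer: A is at (east=5, north=-7) relative to D.

Derivation:
Place D at the origin (east=0, north=0).
  C is 3 units southeast of D: delta (east=+3, north=-3); C at (east=3, north=-3).
  B is 4 units southeast of C: delta (east=+4, north=-4); B at (east=7, north=-7).
  A is 2 units west of B: delta (east=-2, north=+0); A at (east=5, north=-7).
Therefore A relative to D: (east=5, north=-7).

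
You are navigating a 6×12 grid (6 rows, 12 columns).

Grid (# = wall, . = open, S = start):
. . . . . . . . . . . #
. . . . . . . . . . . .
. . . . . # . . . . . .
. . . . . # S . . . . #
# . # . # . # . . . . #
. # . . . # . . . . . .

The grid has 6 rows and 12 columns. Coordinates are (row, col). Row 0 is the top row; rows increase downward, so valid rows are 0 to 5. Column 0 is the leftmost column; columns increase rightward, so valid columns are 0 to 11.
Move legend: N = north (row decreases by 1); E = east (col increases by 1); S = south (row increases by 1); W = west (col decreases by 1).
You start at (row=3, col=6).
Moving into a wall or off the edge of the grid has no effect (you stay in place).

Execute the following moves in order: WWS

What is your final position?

Answer: Final position: (row=3, col=6)

Derivation:
Start: (row=3, col=6)
  W (west): blocked, stay at (row=3, col=6)
  W (west): blocked, stay at (row=3, col=6)
  S (south): blocked, stay at (row=3, col=6)
Final: (row=3, col=6)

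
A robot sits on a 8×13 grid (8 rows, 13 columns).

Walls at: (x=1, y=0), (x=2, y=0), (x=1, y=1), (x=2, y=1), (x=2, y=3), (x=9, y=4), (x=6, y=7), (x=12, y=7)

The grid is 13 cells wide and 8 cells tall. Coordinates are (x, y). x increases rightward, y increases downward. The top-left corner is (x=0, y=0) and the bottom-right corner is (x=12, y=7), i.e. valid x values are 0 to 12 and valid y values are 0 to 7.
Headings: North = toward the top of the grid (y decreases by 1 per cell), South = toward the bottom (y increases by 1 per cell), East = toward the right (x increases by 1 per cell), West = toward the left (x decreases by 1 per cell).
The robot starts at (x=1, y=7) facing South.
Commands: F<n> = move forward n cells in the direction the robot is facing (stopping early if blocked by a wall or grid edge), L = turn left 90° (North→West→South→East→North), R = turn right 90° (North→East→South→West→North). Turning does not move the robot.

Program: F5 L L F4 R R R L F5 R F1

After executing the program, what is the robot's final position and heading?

Start: (x=1, y=7), facing South
  F5: move forward 0/5 (blocked), now at (x=1, y=7)
  L: turn left, now facing East
  L: turn left, now facing North
  F4: move forward 4, now at (x=1, y=3)
  R: turn right, now facing East
  R: turn right, now facing South
  R: turn right, now facing West
  L: turn left, now facing South
  F5: move forward 4/5 (blocked), now at (x=1, y=7)
  R: turn right, now facing West
  F1: move forward 1, now at (x=0, y=7)
Final: (x=0, y=7), facing West

Answer: Final position: (x=0, y=7), facing West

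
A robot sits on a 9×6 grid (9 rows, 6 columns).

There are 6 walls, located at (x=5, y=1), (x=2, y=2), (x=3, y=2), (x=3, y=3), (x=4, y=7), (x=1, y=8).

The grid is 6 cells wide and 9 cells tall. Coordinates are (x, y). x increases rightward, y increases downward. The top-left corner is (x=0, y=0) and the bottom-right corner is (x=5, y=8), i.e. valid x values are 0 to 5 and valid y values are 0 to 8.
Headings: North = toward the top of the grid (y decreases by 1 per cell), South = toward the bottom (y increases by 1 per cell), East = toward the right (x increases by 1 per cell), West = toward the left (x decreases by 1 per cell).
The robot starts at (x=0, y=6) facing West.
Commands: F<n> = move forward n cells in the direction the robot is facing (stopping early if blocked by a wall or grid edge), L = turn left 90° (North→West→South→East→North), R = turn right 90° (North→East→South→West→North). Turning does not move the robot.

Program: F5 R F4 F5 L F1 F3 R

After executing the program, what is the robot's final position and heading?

Start: (x=0, y=6), facing West
  F5: move forward 0/5 (blocked), now at (x=0, y=6)
  R: turn right, now facing North
  F4: move forward 4, now at (x=0, y=2)
  F5: move forward 2/5 (blocked), now at (x=0, y=0)
  L: turn left, now facing West
  F1: move forward 0/1 (blocked), now at (x=0, y=0)
  F3: move forward 0/3 (blocked), now at (x=0, y=0)
  R: turn right, now facing North
Final: (x=0, y=0), facing North

Answer: Final position: (x=0, y=0), facing North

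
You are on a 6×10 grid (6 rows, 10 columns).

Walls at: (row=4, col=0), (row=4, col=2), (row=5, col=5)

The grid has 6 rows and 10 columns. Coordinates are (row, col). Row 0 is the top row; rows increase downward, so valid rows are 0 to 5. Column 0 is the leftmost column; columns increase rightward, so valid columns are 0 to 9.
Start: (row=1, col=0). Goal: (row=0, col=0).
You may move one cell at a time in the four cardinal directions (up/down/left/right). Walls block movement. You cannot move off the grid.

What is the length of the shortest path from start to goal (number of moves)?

BFS from (row=1, col=0) until reaching (row=0, col=0):
  Distance 0: (row=1, col=0)
  Distance 1: (row=0, col=0), (row=1, col=1), (row=2, col=0)  <- goal reached here
One shortest path (1 moves): (row=1, col=0) -> (row=0, col=0)

Answer: Shortest path length: 1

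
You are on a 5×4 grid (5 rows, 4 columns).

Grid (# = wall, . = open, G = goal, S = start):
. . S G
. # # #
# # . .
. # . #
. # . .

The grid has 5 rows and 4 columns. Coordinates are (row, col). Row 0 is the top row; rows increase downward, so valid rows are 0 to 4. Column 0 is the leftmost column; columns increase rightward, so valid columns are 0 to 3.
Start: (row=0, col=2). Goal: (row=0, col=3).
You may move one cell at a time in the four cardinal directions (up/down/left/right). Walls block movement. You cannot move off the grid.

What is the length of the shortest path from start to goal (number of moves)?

Answer: Shortest path length: 1

Derivation:
BFS from (row=0, col=2) until reaching (row=0, col=3):
  Distance 0: (row=0, col=2)
  Distance 1: (row=0, col=1), (row=0, col=3)  <- goal reached here
One shortest path (1 moves): (row=0, col=2) -> (row=0, col=3)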